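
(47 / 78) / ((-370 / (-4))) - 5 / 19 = -35182 / 137085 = -0.26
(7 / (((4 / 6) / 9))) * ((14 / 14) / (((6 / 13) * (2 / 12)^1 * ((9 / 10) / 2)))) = 2730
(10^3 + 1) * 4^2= 16016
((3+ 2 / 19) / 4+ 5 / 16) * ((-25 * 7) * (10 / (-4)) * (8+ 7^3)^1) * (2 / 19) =101658375 / 5776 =17600.13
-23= -23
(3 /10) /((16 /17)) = 51 /160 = 0.32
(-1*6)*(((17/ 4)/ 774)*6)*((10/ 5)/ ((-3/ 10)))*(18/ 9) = 340/ 129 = 2.64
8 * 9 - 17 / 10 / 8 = 5743 / 80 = 71.79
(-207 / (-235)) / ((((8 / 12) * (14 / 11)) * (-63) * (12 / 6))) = -0.01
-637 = -637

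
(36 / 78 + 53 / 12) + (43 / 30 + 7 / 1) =3461 / 260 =13.31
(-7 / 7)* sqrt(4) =-2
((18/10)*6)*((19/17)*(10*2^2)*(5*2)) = 82080/17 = 4828.24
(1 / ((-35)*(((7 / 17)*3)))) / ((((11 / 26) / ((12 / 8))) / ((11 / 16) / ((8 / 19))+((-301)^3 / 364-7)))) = 2119490419 / 344960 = 6144.16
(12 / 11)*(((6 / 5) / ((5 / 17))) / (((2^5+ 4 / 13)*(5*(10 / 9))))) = 5967 / 240625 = 0.02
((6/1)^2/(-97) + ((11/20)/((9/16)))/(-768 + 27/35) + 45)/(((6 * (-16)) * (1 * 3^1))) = -0.15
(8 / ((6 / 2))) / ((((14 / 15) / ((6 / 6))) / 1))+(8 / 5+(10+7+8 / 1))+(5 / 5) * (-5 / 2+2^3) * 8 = 2571 / 35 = 73.46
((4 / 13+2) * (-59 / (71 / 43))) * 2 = -152220 / 923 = -164.92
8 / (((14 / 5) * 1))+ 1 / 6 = 127 / 42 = 3.02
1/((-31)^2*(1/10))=10/961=0.01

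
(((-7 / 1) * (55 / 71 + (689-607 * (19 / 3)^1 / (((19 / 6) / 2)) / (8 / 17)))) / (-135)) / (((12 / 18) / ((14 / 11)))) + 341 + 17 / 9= -6998689 / 70290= -99.57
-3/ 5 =-0.60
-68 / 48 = -17 / 12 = -1.42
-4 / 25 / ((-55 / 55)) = 4 / 25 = 0.16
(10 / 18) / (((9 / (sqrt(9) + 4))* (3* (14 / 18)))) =5 / 27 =0.19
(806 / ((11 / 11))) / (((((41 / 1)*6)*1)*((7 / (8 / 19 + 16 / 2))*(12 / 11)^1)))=177320 / 49077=3.61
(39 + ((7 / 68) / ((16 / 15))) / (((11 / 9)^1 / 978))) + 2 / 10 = 3483389 / 29920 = 116.42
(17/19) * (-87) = -1479/19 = -77.84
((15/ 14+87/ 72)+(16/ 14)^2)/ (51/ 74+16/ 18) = 468087/ 205996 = 2.27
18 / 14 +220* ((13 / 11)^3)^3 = 1486559142149 / 1500512167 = 990.70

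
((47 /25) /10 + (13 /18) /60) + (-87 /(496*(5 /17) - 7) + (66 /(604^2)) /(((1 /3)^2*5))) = -51607175747 /121124612250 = -0.43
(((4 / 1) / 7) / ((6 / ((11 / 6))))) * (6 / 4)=11 / 42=0.26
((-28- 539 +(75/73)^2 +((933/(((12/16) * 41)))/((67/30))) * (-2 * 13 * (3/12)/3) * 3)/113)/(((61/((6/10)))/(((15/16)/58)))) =-43098460047/46819916918576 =-0.00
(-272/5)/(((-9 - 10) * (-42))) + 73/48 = 46369/31920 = 1.45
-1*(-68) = 68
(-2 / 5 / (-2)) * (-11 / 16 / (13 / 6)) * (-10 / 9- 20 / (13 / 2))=539 / 2028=0.27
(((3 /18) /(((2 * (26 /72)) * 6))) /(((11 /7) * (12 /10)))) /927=35 /1590732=0.00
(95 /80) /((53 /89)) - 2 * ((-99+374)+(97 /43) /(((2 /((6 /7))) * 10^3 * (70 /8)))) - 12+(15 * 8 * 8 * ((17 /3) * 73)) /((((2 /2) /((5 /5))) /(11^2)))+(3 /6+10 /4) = 53658990884898857 /1116710000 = 48050962.99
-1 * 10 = -10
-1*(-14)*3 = 42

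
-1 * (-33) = 33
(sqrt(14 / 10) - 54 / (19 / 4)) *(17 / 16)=-459 / 38 + 17 *sqrt(35) / 80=-10.82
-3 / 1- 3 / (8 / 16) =-9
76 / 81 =0.94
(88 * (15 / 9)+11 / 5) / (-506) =-203 / 690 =-0.29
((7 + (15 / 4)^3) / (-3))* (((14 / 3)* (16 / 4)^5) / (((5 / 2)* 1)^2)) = -3425408 / 225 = -15224.04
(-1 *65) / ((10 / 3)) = -39 / 2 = -19.50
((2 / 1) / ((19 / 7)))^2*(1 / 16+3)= 2401 / 1444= 1.66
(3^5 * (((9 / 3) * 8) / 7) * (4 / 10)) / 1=11664 / 35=333.26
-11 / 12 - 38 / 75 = -427 / 300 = -1.42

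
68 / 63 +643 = 40577 / 63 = 644.08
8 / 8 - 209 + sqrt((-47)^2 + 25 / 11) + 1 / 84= -17471 / 84 + 2 * sqrt(66891) / 11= -160.96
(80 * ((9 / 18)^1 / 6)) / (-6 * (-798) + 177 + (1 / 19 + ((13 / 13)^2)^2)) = 76 / 56613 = 0.00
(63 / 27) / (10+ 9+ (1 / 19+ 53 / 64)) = 8512 / 72525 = 0.12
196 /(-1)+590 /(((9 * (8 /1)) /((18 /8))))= -2841 /16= -177.56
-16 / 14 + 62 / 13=330 / 91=3.63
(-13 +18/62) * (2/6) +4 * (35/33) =2/341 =0.01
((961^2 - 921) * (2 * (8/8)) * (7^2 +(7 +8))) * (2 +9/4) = 501894400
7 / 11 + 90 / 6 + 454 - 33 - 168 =2955 / 11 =268.64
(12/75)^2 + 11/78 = 8123/48750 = 0.17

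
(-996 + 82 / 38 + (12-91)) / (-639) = 20384 / 12141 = 1.68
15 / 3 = 5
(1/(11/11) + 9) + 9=19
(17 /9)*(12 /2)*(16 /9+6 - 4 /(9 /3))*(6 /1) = 3944 /9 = 438.22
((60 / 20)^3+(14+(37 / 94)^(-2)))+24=97821 / 1369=71.45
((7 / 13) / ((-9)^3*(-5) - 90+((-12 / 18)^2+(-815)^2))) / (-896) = -9 / 10000679936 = -0.00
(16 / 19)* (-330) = -277.89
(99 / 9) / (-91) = -0.12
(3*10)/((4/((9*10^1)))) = 675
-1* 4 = -4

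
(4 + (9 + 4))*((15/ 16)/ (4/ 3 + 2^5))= 153/ 320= 0.48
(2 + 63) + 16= 81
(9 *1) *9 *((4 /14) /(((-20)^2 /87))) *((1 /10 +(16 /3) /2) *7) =194967 /2000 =97.48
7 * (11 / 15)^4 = 2.02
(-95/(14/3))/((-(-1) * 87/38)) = -1805/203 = -8.89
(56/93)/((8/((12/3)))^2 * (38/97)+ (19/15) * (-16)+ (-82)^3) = -485/444112448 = -0.00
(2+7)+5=14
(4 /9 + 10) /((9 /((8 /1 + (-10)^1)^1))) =-188 /81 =-2.32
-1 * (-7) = 7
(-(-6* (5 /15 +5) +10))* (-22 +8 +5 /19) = -5742 /19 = -302.21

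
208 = 208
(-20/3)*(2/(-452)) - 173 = -58637/339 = -172.97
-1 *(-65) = 65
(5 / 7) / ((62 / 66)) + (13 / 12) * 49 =140209 / 2604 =53.84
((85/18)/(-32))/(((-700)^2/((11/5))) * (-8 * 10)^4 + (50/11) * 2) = -187/11560550400011520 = -0.00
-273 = -273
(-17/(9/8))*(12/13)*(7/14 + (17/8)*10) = -3944/13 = -303.38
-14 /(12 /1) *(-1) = 7 /6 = 1.17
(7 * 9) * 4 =252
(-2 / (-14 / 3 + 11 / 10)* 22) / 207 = 440 / 7383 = 0.06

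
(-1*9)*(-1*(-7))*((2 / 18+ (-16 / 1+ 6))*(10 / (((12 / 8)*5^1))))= 2492 / 3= 830.67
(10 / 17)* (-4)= -40 / 17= -2.35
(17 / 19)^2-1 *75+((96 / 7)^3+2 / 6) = 2505.54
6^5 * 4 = 31104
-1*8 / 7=-8 / 7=-1.14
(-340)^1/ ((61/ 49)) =-16660/ 61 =-273.11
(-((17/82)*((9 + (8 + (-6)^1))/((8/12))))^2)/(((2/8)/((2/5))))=-314721/16810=-18.72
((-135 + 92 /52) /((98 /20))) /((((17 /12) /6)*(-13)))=1247040 /140777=8.86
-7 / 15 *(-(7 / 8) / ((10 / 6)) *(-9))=-441 / 200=-2.20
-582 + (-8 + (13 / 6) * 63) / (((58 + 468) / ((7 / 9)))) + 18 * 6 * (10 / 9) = -4372417 / 9468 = -461.81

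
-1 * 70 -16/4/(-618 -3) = -43466/621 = -69.99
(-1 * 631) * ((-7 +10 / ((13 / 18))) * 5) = -280795 / 13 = -21599.62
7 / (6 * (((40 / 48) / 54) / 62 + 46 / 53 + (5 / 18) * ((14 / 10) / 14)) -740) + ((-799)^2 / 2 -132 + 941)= 83429464974571 / 260709346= 320009.49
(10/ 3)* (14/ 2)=70/ 3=23.33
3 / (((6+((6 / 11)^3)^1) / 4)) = 1.95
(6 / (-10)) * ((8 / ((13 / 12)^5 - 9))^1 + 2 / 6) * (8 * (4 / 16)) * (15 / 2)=12311319 / 1868195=6.59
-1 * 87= -87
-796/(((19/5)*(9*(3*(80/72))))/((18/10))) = -1194/95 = -12.57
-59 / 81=-0.73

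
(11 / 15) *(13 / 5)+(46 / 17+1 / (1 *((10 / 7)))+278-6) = 707147 / 2550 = 277.31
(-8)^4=4096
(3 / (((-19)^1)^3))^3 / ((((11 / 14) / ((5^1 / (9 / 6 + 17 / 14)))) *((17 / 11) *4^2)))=-6615 / 833825011060936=-0.00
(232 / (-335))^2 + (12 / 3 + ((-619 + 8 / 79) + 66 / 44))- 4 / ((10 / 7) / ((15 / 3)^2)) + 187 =-8793414783 / 17731550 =-495.92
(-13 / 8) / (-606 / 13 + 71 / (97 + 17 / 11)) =45799 / 1293502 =0.04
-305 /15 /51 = -61 /153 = -0.40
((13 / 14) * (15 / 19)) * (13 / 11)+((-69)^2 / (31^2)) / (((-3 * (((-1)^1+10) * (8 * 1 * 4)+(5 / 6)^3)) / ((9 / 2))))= 147338060691 / 175273290038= 0.84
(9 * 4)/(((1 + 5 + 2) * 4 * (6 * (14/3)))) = 9/224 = 0.04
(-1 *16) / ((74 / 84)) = -672 / 37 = -18.16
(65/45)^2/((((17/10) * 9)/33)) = 18590/4131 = 4.50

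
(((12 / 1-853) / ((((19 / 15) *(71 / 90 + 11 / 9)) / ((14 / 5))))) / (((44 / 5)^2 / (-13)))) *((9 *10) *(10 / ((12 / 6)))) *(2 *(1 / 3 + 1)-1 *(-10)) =19371909375 / 21901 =884521.68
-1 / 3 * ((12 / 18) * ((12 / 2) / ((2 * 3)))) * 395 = -790 / 9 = -87.78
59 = 59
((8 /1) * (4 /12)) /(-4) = -2 /3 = -0.67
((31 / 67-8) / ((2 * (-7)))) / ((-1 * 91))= -505 / 85358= -0.01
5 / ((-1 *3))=-5 / 3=-1.67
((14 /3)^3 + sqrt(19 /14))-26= sqrt(266) /14 + 2042 /27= 76.79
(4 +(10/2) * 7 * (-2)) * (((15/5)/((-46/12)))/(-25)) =-1188/575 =-2.07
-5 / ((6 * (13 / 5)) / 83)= -2075 / 78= -26.60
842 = 842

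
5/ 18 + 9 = 167/ 18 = 9.28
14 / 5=2.80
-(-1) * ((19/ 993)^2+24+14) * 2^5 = 1199047136/ 986049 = 1216.01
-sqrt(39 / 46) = -sqrt(1794) / 46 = -0.92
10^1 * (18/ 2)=90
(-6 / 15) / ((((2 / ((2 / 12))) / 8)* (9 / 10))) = -8 / 27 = -0.30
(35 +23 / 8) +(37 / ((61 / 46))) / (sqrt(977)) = 1702 * sqrt(977) / 59597 +303 / 8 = 38.77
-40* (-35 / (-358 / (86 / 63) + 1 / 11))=-165550 / 31001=-5.34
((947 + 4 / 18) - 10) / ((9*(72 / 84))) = 59045 / 486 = 121.49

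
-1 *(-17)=17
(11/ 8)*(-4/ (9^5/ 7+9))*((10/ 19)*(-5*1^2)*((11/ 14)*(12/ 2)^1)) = 3025/ 374376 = 0.01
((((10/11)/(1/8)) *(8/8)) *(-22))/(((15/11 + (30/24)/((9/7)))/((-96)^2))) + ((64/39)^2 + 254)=-177557986642/281385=-631014.40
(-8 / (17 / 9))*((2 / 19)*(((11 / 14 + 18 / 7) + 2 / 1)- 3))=-2376 / 2261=-1.05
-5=-5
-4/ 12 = -1/ 3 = -0.33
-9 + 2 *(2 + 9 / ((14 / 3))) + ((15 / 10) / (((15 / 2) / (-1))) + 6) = 163 / 35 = 4.66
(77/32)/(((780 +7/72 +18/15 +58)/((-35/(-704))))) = 11025/77349632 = 0.00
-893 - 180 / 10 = -911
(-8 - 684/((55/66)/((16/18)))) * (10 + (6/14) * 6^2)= -656464/35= -18756.11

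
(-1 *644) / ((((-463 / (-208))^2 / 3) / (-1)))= 83586048 / 214369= 389.92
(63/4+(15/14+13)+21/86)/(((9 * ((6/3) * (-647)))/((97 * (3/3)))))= -3511303/14021784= -0.25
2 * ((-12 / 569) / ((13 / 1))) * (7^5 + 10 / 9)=-1210184 / 22191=-54.53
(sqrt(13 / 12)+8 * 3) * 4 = 2 * sqrt(39) / 3+96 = 100.16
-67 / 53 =-1.26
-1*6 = -6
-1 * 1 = -1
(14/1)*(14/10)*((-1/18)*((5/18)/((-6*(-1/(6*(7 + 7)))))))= -343/81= -4.23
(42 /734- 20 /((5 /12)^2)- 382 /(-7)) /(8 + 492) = -778039 /6422500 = -0.12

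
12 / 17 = 0.71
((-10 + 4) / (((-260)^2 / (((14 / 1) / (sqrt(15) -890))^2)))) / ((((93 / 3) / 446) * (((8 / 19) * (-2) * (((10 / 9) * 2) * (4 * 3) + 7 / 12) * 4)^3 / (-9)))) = -6542559232497 / 1779120412377389000192000 -3675525471 * sqrt(15) / 444780103094347250048000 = -0.00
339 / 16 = 21.19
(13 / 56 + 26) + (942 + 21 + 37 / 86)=2383107 / 2408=989.66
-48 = -48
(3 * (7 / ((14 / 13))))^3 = 7414.88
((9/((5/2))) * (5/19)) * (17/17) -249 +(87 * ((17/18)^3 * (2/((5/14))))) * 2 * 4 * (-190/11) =-2892912881/50787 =-56961.68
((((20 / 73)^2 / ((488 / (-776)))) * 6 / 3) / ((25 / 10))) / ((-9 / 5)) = 155200 / 2925621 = 0.05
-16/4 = -4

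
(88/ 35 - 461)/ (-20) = 16047/ 700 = 22.92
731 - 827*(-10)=9001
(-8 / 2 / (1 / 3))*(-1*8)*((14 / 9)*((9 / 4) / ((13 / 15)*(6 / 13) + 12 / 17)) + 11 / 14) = 379.26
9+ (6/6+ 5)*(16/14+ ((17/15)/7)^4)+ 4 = 804716417/40516875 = 19.86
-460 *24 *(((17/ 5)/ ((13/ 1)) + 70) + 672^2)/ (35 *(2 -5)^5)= 21607139872/ 36855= 586274.31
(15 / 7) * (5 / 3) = 25 / 7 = 3.57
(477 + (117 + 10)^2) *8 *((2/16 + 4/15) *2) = 1560964/15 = 104064.27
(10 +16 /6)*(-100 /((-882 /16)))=30400 /1323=22.98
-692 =-692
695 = 695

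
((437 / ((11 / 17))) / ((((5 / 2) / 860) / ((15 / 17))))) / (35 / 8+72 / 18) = 18039360 / 737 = 24476.74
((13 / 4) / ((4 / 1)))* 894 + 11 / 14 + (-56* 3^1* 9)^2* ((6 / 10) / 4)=96221653 / 280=343648.76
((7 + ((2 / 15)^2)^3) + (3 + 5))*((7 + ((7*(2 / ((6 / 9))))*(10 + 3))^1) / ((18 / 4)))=19136257168 / 20503125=933.33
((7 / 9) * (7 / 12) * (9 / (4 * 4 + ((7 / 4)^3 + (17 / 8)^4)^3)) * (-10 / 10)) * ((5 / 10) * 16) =-6734508720128 / 3523318701259779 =-0.00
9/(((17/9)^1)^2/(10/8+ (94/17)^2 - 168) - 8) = -114758451/102341596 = -1.12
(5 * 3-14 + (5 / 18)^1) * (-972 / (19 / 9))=-11178 / 19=-588.32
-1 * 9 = -9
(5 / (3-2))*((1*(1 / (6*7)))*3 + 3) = 15.36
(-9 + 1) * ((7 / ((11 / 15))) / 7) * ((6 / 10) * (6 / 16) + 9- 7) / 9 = -89 / 33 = -2.70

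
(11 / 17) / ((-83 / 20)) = -220 / 1411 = -0.16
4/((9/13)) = 52/9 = 5.78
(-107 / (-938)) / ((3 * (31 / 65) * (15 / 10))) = 0.05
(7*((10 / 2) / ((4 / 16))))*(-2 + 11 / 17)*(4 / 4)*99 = -318780 / 17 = -18751.76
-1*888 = -888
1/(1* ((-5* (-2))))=1/10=0.10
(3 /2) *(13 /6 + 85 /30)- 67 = -119 /2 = -59.50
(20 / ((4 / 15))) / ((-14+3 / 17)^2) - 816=-1801677 / 2209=-815.61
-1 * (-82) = 82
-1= -1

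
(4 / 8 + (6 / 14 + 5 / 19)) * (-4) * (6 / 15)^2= -2536 / 3325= -0.76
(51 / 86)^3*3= 397953 / 636056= 0.63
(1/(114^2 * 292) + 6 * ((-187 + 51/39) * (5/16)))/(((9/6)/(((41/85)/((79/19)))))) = -704230691407/26152883640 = -26.93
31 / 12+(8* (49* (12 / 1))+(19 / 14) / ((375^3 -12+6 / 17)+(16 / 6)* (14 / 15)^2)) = 239238713999737393 / 50830655075004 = 4706.58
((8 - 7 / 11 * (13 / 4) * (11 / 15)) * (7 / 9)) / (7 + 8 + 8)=2723 / 12420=0.22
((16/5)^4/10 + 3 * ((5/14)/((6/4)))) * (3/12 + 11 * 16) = 34545141/17500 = 1974.01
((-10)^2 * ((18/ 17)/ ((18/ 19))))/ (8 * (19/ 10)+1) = 9500/ 1377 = 6.90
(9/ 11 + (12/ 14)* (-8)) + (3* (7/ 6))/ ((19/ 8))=-6679/ 1463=-4.57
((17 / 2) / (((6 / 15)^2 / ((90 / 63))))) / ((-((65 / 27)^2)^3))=-0.39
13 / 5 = 2.60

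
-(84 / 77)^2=-144 / 121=-1.19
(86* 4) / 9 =344 / 9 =38.22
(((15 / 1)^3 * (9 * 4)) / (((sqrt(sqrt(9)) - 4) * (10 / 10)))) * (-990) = 120285000 * sqrt(3) / 13 + 481140000 / 13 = 53036902.41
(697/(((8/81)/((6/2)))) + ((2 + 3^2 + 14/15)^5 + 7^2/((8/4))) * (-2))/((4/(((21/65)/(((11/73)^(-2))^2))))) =-288187040843758133/14951673886500000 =-19.27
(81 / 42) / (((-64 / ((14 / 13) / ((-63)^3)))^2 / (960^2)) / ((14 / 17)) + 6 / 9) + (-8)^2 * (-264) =-20646454803203676 / 1221972940531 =-16896.00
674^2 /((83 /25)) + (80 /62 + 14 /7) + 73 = 352260195 /2573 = 136906.41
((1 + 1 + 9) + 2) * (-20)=-260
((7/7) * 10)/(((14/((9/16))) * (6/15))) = 225/224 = 1.00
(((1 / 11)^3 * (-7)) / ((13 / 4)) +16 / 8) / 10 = 17289 / 86515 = 0.20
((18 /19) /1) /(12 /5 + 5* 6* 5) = 15 /2413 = 0.01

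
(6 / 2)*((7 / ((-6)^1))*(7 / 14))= -7 / 4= -1.75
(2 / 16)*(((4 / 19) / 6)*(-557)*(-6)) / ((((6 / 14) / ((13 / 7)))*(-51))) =-7241 / 5814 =-1.25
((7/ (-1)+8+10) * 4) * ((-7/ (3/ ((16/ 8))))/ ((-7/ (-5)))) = -440/ 3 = -146.67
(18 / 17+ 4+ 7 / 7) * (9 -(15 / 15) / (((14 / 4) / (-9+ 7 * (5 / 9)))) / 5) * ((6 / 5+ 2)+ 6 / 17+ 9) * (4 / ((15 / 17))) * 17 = 1286720908 / 23625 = 54464.38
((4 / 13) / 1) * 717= 2868 / 13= 220.62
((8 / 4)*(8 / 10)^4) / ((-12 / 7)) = -896 / 1875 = -0.48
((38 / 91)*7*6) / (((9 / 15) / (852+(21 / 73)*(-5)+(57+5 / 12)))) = 75561955 / 2847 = 26540.90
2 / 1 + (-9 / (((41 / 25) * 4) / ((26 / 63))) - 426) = -243701 / 574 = -424.57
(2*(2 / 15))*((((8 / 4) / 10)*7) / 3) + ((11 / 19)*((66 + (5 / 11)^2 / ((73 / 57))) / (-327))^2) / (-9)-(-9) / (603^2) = 65677453609690204 / 539065131744264675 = 0.12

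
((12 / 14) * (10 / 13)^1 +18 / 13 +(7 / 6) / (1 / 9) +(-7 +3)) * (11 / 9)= 17105 / 1638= 10.44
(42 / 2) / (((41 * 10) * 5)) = 21 / 2050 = 0.01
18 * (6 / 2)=54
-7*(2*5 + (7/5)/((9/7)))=-3493/45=-77.62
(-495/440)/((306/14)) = -7/136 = -0.05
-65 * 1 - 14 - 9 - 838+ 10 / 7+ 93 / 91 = -84043 / 91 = -923.55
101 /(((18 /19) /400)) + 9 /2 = 767681 /18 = 42648.94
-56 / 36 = -14 / 9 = -1.56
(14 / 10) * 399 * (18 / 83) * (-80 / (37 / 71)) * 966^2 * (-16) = 852699498706944 / 3071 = 277661836114.28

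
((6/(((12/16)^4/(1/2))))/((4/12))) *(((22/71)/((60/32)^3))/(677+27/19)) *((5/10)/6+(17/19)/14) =16941056/58377682125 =0.00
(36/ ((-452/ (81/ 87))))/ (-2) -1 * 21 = -20.96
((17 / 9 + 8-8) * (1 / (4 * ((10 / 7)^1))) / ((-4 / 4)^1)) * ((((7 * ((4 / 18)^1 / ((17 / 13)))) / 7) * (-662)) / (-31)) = -30121 / 25110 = -1.20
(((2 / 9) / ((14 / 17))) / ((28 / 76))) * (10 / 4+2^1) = 323 / 98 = 3.30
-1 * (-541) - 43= 498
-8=-8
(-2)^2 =4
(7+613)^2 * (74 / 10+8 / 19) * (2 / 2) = 57121840 / 19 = 3006412.63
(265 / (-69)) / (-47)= 265 / 3243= 0.08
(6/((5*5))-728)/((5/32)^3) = -596180992/3125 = -190777.92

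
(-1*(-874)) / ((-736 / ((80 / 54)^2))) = -1900 / 729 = -2.61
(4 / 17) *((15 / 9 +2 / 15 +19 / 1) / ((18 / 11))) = 2288 / 765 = 2.99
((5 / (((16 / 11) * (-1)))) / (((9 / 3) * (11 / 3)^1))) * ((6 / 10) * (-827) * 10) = 12405 / 8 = 1550.62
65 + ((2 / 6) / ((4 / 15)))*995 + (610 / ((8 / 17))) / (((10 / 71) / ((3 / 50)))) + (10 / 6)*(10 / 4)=2238143 / 1200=1865.12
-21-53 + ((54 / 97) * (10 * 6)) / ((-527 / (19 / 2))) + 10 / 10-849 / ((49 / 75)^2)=-253158857642 / 122736719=-2062.62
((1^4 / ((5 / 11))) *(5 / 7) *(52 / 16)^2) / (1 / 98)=13013 / 8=1626.62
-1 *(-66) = 66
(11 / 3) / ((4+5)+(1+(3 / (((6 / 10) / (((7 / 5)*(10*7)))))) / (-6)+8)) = -11 / 191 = -0.06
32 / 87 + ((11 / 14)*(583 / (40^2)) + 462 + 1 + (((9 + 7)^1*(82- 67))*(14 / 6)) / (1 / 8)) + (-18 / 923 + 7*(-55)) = 8199809357513 / 1798742400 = 4558.63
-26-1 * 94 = -120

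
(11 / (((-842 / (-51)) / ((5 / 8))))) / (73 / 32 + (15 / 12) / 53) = 99110 / 548563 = 0.18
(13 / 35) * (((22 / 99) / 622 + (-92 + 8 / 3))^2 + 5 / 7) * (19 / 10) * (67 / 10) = 1810831649051113 / 47985706125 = 37736.90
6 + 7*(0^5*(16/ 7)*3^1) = 6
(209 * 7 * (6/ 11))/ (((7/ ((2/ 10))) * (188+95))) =0.08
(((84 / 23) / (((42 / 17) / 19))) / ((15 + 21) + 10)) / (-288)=-323 / 152352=-0.00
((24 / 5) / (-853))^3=-13824 / 77581309625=-0.00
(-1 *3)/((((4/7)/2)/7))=-147/2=-73.50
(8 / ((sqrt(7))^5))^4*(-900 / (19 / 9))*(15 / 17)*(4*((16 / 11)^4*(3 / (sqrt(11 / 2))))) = -391378894848000*sqrt(22) / 14694213588523777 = -0.12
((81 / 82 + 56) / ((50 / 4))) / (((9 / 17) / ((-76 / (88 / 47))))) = -70940813 / 202950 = -349.55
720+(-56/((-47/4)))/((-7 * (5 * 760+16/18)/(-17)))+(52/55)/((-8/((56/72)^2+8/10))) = 1611229636679/2238325650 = 719.84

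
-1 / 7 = -0.14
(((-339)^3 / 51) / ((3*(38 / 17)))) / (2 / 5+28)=-4011.02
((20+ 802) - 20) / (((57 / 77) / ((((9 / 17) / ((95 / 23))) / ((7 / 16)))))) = 9739488 / 30685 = 317.40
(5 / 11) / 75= 1 / 165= 0.01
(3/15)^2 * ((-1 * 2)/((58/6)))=-6/725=-0.01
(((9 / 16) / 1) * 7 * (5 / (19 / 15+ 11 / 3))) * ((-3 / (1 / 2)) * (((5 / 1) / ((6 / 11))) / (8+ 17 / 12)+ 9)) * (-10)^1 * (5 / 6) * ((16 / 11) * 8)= 1065015000 / 45991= 23157.03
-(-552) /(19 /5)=145.26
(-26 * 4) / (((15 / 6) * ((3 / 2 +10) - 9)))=-416 / 25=-16.64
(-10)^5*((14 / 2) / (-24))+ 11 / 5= 437533 / 15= 29168.87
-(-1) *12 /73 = 12 /73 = 0.16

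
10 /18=5 /9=0.56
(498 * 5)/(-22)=-1245/11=-113.18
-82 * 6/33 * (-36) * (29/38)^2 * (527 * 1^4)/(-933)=-218057844/1234981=-176.57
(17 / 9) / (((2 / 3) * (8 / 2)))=17 / 24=0.71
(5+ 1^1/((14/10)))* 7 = 40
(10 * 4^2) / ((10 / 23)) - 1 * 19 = 349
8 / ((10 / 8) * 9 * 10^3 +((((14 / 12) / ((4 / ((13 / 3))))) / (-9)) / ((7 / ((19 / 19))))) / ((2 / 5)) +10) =10368 / 14592895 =0.00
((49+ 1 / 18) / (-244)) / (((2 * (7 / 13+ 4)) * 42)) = -11479 / 21766752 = -0.00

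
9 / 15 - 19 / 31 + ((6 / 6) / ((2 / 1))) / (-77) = -463 / 23870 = -0.02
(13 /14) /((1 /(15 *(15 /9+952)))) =185965 /14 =13283.21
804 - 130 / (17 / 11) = 12238 / 17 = 719.88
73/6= 12.17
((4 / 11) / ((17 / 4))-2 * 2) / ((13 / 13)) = -732 / 187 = -3.91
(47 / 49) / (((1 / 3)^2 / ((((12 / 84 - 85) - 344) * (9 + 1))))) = -12698460 / 343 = -37021.75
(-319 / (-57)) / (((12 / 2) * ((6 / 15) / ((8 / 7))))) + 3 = 6781 / 1197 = 5.66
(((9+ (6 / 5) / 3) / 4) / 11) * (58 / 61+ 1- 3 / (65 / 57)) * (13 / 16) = -15839 / 134200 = -0.12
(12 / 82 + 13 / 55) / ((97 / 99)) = 7767 / 19885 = 0.39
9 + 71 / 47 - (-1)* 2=588 / 47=12.51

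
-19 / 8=-2.38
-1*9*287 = -2583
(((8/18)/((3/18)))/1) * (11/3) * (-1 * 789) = -23144/3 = -7714.67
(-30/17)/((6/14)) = -70/17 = -4.12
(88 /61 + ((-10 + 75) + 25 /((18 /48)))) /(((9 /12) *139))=97436 /76311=1.28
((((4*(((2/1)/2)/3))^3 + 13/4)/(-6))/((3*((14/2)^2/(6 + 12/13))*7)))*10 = -15175/240786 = -0.06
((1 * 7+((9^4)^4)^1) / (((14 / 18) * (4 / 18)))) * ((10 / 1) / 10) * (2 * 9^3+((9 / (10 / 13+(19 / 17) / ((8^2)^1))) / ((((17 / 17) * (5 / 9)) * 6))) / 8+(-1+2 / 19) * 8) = 38376394027371566376429096 / 2466485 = 15559143488556211116.80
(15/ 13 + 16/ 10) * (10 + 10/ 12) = 179/ 6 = 29.83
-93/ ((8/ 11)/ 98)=-50127/ 4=-12531.75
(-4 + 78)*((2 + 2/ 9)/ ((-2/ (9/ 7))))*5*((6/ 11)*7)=-22200/ 11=-2018.18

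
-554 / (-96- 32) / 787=277 / 50368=0.01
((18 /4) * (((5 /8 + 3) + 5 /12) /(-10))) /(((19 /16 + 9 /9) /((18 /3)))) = -873 /175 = -4.99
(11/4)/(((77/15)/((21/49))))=45/196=0.23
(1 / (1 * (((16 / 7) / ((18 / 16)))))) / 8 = 63 / 1024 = 0.06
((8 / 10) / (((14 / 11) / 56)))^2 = 30976 / 25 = 1239.04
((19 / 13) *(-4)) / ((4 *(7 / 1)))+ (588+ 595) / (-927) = -1.48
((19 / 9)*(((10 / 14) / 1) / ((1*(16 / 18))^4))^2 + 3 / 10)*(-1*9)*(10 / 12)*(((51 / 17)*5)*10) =-3446.55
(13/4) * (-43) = -559/4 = -139.75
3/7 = 0.43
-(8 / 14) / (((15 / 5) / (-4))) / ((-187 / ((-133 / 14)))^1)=152 / 3927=0.04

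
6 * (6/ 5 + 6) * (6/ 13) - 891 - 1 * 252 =-72999/ 65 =-1123.06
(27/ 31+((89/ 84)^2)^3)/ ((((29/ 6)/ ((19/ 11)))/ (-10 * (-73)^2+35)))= -25186306298538695435/ 578997705775104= -43499.84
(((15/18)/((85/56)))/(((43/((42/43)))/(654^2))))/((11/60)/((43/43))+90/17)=10059880320/10330363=973.82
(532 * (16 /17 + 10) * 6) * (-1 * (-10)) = 5937120 /17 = 349242.35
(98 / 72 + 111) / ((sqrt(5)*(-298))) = -809*sqrt(5) / 10728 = -0.17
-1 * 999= -999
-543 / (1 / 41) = -22263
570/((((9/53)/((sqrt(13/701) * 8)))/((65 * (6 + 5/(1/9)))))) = 12122561.69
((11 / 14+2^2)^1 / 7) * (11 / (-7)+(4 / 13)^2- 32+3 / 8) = -20989425 / 927472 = -22.63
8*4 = 32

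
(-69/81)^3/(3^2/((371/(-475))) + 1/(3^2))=0.05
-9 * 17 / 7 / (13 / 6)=-918 / 91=-10.09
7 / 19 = 0.37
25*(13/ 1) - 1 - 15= 309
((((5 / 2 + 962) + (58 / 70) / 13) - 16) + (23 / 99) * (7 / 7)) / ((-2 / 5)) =-85477037 / 36036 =-2371.99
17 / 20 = 0.85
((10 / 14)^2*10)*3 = 750 / 49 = 15.31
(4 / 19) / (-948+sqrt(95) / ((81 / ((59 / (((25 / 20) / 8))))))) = -7774785 / 34929431831 - 38232 * sqrt(95) / 34929431831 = -0.00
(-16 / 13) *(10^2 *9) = -1107.69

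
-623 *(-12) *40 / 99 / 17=99680 / 561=177.68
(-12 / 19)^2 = 144 / 361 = 0.40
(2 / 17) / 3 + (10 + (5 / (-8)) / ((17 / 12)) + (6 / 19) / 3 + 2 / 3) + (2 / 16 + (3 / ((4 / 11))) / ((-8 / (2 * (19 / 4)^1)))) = 14431 / 20672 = 0.70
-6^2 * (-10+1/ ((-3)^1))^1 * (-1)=-372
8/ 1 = 8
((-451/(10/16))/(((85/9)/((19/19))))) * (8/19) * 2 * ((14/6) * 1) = -1212288/8075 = -150.13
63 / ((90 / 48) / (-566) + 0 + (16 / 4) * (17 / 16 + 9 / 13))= 3708432 / 412985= 8.98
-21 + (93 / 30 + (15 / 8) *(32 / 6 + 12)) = 73 / 5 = 14.60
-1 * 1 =-1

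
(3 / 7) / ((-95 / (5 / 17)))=-3 / 2261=-0.00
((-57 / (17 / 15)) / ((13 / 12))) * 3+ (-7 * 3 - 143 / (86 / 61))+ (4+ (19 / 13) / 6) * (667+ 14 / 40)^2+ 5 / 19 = 1889646.81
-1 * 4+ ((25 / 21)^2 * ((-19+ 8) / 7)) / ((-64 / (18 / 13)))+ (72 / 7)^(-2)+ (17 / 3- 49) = -1092799343 / 23115456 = -47.28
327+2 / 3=327.67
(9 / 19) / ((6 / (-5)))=-15 / 38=-0.39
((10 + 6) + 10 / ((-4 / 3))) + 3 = 23 / 2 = 11.50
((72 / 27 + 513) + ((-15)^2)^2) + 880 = 156062 / 3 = 52020.67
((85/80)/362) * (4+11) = 255/5792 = 0.04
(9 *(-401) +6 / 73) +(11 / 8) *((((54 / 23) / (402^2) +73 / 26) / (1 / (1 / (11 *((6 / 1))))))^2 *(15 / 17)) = -8520282885530983759267 / 2360898341825296416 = -3608.92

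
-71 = -71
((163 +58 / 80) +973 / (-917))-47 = 115.66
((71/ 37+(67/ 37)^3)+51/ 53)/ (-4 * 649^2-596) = -0.00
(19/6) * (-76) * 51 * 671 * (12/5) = -98830248/5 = -19766049.60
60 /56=15 /14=1.07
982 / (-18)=-491 / 9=-54.56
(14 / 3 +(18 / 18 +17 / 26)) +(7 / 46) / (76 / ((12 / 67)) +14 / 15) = 36167788 / 5721963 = 6.32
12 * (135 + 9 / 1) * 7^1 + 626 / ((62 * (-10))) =3749447 / 310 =12094.99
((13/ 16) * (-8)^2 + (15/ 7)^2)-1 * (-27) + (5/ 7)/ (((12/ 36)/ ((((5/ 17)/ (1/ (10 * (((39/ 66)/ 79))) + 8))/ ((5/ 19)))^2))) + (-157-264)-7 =-3136484925673/ 9107038227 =-344.40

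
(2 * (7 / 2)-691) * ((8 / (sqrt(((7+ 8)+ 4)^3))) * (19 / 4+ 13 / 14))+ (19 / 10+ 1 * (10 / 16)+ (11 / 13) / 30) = 3983 / 1560-11448 * sqrt(19) / 133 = -372.64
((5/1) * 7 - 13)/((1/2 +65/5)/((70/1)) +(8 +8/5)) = 3080/1371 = 2.25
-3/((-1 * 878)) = 3/878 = 0.00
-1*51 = -51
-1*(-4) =4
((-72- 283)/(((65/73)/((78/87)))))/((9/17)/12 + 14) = -704888/27695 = -25.45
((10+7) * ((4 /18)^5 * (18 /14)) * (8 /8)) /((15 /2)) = 0.00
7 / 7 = 1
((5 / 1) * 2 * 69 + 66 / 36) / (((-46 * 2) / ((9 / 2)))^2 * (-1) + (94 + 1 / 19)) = -2129463 / 997034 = -2.14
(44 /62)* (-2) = -44 /31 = -1.42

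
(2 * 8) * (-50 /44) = -200 /11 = -18.18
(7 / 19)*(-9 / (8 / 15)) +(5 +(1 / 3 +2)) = 509 / 456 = 1.12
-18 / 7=-2.57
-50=-50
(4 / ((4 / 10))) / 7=10 / 7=1.43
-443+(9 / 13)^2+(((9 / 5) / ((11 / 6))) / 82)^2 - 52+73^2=4154602843876 / 859369225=4834.48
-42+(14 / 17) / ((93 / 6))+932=469058 / 527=890.05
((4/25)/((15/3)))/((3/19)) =76/375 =0.20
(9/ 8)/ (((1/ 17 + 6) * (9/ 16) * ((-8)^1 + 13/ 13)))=-34/ 721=-0.05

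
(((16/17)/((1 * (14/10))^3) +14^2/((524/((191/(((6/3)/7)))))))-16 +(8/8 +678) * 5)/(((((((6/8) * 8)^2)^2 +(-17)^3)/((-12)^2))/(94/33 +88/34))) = -405872255281200/516659539319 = -785.57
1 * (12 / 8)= 3 / 2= 1.50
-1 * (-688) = 688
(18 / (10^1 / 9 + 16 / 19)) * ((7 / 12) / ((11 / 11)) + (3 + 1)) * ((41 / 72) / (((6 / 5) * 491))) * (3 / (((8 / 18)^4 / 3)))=12649772025 / 1343438848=9.42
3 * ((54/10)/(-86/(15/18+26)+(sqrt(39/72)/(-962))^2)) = -22280704992/4407960155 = -5.05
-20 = -20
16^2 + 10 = 266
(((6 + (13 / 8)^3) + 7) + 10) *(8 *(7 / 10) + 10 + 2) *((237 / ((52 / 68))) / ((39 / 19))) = 3922039451 / 54080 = 72522.92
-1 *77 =-77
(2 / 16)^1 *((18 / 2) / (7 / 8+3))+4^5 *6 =190473 / 31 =6144.29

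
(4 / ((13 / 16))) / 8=8 / 13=0.62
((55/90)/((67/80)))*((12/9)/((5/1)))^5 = 90112/91580625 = 0.00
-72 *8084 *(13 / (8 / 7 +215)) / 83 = -52966368 / 125579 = -421.78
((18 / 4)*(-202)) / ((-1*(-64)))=-909 / 64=-14.20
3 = 3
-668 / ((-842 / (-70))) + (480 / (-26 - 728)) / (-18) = -26425940 / 476151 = -55.50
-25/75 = -1/3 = -0.33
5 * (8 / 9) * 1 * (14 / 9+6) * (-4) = -134.32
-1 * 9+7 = -2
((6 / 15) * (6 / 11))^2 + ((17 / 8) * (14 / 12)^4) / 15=29173261 / 94089600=0.31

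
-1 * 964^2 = -929296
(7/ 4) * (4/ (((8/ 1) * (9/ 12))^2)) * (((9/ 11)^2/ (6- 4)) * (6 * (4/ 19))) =0.08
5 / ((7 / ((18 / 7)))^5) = 9447840 / 282475249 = 0.03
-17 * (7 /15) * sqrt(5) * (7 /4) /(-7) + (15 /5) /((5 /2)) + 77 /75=167 /75 + 119 * sqrt(5) /60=6.66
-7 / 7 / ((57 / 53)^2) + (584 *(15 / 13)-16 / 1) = 27748931 / 42237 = 656.98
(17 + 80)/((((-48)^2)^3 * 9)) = 0.00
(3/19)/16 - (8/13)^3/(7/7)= -149057/667888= -0.22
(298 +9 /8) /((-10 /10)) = -2393 /8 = -299.12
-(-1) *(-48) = -48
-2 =-2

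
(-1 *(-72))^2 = 5184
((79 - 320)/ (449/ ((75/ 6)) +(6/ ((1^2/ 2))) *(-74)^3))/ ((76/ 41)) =247025/ 9239038952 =0.00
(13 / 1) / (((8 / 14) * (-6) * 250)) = -91 / 6000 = -0.02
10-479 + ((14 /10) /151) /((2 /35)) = -468.84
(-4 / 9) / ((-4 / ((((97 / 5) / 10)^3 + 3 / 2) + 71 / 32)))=1836689 / 1500000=1.22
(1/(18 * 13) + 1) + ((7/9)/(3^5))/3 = 171497/170586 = 1.01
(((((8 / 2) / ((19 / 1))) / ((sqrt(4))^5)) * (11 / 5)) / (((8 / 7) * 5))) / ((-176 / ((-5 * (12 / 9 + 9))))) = 217 / 291840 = 0.00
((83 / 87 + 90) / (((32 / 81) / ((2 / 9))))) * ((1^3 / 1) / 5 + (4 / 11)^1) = 735909 / 25520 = 28.84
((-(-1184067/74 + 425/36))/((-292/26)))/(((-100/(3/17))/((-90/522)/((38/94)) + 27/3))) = 19234130929/892950600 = 21.54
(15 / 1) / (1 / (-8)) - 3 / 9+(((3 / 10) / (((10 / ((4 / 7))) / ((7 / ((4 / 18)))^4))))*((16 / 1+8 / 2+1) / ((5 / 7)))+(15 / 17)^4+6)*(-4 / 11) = -248837018975209 / 1378096500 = -180565.74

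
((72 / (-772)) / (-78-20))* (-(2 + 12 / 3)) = -54 / 9457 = -0.01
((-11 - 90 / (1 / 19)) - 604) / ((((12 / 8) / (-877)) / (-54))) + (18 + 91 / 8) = -587238965 / 8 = -73404870.62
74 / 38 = 37 / 19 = 1.95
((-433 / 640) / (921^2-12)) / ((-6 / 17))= 7361 / 3257199360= 0.00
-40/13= -3.08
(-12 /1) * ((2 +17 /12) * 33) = -1353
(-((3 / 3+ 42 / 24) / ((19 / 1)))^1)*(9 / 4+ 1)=-143 / 304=-0.47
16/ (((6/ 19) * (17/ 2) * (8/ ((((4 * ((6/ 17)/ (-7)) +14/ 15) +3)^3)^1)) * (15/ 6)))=15.49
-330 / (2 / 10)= -1650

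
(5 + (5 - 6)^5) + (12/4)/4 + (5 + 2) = 47/4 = 11.75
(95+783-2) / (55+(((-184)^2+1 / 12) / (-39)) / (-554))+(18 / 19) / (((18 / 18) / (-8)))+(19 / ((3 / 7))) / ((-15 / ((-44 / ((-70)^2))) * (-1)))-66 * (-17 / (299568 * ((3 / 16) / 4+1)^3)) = 25510031527059465247 / 3235734881873683875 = 7.88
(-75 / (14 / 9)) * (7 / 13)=-675 / 26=-25.96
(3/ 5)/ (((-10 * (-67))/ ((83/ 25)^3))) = 1715361/ 52343750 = 0.03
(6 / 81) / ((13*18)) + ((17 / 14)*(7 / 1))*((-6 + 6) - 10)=-268514 / 3159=-85.00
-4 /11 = -0.36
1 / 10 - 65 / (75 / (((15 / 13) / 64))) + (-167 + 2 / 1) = -52773 / 320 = -164.92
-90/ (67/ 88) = -7920/ 67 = -118.21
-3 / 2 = -1.50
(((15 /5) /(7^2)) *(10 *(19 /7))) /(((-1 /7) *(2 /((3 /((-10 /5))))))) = 855 /98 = 8.72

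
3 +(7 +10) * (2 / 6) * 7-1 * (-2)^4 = 80 / 3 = 26.67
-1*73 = -73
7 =7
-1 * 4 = -4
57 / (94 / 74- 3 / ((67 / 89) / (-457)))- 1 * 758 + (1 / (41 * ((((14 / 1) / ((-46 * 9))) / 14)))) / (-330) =-7721688875027 / 10187756260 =-757.94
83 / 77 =1.08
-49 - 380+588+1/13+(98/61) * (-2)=123600/793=155.86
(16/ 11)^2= 256/ 121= 2.12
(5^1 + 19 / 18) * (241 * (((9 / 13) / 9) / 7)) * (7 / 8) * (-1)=-26269 / 1872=-14.03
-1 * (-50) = 50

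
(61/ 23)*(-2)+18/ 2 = 85/ 23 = 3.70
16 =16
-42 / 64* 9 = -189 / 32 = -5.91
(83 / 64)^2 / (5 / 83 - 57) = -571787 / 19357696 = -0.03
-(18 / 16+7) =-65 / 8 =-8.12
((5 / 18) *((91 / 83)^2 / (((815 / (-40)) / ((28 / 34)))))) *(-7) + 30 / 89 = 6598680770 / 15290624619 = 0.43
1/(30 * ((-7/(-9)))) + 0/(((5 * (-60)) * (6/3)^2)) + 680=47603/70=680.04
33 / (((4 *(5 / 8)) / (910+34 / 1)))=62304 / 5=12460.80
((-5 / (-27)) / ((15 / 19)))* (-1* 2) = -38 / 81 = -0.47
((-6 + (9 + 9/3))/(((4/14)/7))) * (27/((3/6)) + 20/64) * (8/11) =11613/2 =5806.50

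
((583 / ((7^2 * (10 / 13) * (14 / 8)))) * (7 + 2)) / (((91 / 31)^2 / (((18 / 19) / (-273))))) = -60508404 / 1888854695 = -0.03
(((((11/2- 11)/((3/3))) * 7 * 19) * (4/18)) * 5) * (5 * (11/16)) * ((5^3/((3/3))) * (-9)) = 50290625/16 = 3143164.06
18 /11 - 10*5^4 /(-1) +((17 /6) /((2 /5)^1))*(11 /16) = 13213741 /2112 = 6256.51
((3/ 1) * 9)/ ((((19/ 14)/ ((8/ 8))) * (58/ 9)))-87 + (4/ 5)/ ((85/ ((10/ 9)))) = -35366132/ 421515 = -83.90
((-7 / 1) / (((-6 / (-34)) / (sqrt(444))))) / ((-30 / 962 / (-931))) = -106579018 *sqrt(111) / 45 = -24952880.69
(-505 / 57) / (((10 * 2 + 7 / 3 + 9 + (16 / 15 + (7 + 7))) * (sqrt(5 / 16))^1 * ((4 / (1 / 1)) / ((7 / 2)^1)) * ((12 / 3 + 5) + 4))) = -0.02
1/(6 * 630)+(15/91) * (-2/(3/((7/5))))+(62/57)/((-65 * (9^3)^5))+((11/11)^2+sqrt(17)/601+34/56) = sqrt(17)/601+1108815253499504647/762826644410674545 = 1.46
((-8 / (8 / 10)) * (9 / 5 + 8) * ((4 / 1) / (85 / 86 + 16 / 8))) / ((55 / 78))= -186.03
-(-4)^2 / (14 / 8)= -64 / 7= -9.14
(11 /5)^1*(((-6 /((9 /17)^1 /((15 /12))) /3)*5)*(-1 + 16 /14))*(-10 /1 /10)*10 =4675 /63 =74.21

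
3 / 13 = 0.23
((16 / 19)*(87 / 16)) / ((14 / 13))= 1131 / 266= 4.25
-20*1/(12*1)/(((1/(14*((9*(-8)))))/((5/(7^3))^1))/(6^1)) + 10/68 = 245045/1666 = 147.09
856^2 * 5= 3663680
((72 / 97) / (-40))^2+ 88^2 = 1821582481 / 235225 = 7744.00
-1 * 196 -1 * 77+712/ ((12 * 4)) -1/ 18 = -2324/ 9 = -258.22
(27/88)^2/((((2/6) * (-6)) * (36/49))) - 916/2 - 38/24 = -85428227/185856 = -459.65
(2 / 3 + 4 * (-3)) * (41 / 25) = -1394 / 75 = -18.59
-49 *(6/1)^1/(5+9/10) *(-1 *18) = 52920/59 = 896.95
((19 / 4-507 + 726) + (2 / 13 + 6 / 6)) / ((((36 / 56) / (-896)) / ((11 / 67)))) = -51464.56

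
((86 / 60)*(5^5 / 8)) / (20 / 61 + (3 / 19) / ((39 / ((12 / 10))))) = 2024628125 / 1203168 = 1682.75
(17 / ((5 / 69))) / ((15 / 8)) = 3128 / 25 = 125.12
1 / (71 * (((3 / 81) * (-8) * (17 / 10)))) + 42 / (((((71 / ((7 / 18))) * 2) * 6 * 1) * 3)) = -703 / 32589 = -0.02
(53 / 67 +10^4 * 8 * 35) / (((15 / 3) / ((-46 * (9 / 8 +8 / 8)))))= -73351620723 / 1340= -54740015.46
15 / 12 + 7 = 33 / 4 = 8.25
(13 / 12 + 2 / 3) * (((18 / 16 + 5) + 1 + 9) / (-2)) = -903 / 64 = -14.11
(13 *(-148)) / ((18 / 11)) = -10582 / 9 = -1175.78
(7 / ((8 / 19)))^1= 133 / 8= 16.62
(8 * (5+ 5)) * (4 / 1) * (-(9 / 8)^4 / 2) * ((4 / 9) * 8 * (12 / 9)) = -1215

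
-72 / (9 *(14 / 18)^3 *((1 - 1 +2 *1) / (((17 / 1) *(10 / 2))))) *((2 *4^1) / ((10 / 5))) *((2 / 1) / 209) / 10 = -198288 / 71687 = -2.77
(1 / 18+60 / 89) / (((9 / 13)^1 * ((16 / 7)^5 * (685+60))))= 255415979 / 11263184732160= 0.00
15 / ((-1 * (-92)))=15 / 92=0.16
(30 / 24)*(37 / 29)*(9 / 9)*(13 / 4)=2405 / 464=5.18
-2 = -2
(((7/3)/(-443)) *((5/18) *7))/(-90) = 49/430596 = 0.00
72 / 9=8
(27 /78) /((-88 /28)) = -63 /572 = -0.11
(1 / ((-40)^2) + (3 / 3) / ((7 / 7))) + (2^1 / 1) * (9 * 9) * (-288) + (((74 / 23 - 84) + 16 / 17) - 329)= -29443138809 / 625600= -47063.84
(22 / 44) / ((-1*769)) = -1 / 1538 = -0.00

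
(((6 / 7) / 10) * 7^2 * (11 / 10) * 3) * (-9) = -6237 / 50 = -124.74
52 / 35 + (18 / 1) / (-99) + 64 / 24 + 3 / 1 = 8051 / 1155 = 6.97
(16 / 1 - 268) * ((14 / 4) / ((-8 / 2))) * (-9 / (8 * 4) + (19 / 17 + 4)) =1160271 / 1088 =1066.43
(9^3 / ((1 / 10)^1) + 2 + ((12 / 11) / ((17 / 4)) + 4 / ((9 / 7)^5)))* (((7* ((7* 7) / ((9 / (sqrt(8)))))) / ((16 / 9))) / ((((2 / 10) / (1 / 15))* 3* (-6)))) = -8189.46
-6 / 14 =-3 / 7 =-0.43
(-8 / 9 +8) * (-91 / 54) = -2912 / 243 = -11.98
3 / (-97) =-3 / 97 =-0.03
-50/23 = -2.17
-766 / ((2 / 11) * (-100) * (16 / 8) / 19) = 400.24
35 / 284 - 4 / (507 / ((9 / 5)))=26167 / 239980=0.11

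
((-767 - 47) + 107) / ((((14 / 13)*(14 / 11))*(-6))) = 14443 / 168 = 85.97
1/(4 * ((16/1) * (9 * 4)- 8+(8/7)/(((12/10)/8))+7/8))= 0.00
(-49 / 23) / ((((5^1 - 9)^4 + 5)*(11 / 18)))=-98 / 7337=-0.01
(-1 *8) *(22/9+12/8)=-284/9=-31.56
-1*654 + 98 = -556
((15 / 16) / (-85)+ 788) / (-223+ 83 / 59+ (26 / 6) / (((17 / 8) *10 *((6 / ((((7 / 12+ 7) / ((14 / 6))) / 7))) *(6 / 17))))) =-11950136415 / 3359862932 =-3.56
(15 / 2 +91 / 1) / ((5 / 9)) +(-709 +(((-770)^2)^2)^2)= 1235736291547680999994683 / 10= 123573629154768099999468.30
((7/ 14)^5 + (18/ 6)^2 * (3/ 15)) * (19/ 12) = 5567/ 1920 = 2.90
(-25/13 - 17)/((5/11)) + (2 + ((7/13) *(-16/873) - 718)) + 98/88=-1888881487/2496780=-756.53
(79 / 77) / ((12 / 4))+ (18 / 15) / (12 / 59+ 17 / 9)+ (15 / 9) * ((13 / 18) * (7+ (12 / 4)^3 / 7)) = 13.98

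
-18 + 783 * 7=5463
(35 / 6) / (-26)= -35 / 156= -0.22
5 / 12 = 0.42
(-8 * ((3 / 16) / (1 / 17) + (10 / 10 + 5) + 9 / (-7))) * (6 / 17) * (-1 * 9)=23895 / 119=200.80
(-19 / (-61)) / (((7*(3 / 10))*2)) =95 / 1281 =0.07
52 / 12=13 / 3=4.33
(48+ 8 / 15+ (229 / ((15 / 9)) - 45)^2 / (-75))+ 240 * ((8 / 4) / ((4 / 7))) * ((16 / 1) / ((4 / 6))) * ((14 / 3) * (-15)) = -2646122444 / 1875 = -1411265.30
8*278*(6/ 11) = 13344/ 11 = 1213.09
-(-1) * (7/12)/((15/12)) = 0.47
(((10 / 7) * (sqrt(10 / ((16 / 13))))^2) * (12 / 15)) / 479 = 65 / 3353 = 0.02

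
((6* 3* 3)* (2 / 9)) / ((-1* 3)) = -4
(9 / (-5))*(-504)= 4536 / 5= 907.20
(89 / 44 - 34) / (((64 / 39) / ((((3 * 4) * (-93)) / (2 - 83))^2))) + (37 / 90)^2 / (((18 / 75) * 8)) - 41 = -639794329 / 171072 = -3739.91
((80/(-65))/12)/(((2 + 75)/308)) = -16/39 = -0.41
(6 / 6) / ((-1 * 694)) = -1 / 694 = -0.00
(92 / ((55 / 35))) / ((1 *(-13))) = -644 / 143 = -4.50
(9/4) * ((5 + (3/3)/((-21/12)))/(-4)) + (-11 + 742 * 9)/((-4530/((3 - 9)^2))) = -4690869/84560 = -55.47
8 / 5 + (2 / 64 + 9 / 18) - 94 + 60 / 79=-1151621 / 12640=-91.11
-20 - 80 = -100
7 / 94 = 0.07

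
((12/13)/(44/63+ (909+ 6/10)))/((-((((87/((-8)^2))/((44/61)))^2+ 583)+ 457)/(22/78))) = -13738475520/50126838685039363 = -0.00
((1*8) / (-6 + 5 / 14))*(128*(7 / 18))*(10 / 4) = -125440 / 711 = -176.43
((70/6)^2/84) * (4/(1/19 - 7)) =-0.93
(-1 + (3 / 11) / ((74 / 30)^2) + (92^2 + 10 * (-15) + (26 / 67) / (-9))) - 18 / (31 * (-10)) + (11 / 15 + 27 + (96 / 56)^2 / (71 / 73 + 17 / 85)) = 61569102772828331 / 7379467107705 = 8343.30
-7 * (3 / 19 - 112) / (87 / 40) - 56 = 502432 / 1653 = 303.95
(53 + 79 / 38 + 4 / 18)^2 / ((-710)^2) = 357701569 / 58961552400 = 0.01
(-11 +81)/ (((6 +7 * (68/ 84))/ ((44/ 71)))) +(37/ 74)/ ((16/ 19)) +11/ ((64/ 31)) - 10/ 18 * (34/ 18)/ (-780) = 138399307/ 14354496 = 9.64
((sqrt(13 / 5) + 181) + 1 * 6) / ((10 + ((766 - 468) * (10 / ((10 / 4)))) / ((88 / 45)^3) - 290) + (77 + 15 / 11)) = -15929408 / 3598567 - 85184 * sqrt(65) / 17992835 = -4.46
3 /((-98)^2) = 3 /9604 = 0.00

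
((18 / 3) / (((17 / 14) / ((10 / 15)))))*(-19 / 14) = -4.47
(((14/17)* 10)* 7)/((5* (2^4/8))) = 98/17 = 5.76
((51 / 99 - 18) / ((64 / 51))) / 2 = -9809 / 1408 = -6.97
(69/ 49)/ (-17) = -69/ 833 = -0.08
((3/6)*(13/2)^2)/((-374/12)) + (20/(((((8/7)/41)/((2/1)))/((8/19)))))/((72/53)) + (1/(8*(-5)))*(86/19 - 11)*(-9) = 566161349/1279080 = 442.63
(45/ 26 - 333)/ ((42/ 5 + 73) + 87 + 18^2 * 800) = -43065/ 33717892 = -0.00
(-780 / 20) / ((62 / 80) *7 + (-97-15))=520 / 1421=0.37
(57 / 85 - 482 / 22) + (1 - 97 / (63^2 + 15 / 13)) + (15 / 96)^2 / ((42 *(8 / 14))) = -3569520973 / 176168960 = -20.26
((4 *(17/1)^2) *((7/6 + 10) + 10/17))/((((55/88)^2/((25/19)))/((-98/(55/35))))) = -162708224/57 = -2854530.25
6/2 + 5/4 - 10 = -23/4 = -5.75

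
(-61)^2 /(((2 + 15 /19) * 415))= 70699 /21995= 3.21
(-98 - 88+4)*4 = -728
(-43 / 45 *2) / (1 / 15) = -28.67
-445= -445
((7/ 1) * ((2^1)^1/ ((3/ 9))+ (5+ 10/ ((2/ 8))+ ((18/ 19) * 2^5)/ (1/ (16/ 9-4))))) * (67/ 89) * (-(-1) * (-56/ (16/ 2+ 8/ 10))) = 10210130/ 18601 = 548.90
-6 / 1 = -6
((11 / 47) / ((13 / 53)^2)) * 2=61798 / 7943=7.78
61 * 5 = 305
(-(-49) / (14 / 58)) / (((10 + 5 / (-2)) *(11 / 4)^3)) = 25984 / 19965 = 1.30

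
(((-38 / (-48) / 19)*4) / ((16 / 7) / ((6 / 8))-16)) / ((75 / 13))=-91 / 40800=-0.00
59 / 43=1.37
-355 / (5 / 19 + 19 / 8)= -53960 / 401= -134.56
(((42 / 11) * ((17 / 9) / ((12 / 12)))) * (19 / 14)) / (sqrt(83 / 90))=323 * sqrt(830) / 913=10.19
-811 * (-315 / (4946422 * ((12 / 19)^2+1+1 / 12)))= 1532790 / 43990271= 0.03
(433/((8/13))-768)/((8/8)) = -515/8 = -64.38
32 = 32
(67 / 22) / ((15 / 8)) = 268 / 165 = 1.62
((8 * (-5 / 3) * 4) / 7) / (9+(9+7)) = -32 / 105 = -0.30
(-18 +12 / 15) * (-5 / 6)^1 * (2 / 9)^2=172 / 243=0.71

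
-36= -36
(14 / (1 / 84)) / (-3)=-392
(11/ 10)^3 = 1331/ 1000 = 1.33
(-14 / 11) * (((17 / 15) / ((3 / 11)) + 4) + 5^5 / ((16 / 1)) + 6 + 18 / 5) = -1073863 / 3960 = -271.18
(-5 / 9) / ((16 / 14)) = -35 / 72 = -0.49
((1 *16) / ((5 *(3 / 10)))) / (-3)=-32 / 9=-3.56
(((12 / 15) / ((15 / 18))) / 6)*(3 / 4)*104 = 12.48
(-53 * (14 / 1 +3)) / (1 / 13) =-11713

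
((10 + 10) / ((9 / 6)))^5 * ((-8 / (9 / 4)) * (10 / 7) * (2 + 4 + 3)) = -32768000000 / 1701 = -19263962.38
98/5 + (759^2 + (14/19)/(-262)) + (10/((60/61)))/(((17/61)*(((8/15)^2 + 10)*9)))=1692220881662221/2937368460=576100.99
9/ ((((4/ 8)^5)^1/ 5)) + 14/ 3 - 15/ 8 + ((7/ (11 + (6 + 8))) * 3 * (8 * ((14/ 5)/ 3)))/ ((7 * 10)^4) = 132556484399/ 91875000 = 1442.79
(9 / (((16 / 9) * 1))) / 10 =0.51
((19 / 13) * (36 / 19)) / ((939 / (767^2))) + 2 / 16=4344601 / 2504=1735.06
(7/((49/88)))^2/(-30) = -3872/735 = -5.27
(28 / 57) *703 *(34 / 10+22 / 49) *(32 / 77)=4466048 / 8085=552.39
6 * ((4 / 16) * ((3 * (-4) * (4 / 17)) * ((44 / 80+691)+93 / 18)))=-14754 / 5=-2950.80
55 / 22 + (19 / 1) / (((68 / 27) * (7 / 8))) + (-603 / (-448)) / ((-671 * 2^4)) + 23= 34.12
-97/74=-1.31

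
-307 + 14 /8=-1221 /4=-305.25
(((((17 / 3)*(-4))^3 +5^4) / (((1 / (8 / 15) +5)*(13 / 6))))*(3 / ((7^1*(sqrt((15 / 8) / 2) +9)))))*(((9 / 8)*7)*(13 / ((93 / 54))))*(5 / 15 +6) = -9769391424 / 728035 +271371984*sqrt(15) / 728035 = -11975.21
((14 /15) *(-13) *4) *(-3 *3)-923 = -2431 /5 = -486.20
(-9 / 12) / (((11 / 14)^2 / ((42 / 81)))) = -686 / 1089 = -0.63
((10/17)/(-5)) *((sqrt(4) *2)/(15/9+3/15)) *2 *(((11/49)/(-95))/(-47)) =-132/5207083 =-0.00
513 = 513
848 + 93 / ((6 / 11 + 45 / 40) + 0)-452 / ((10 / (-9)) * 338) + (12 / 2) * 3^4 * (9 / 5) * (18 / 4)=200461356 / 41405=4841.48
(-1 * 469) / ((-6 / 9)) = 1407 / 2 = 703.50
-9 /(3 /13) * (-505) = 19695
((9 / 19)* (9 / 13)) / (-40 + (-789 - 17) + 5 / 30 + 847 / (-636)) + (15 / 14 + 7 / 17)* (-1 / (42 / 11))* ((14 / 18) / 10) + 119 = 96896661620243 / 814467097080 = 118.97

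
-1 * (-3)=3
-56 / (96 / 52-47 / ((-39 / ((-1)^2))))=-312 / 17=-18.35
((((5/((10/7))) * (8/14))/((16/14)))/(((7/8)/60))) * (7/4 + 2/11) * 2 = 463.64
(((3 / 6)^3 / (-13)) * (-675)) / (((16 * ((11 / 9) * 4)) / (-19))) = -115425 / 73216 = -1.58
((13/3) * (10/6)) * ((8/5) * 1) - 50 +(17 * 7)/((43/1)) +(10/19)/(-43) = -262423/7353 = -35.69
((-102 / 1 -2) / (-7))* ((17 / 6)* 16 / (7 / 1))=14144 / 147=96.22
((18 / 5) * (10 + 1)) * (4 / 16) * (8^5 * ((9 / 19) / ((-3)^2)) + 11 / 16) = 51925203 / 3040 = 17080.66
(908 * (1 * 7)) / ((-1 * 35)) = -908 / 5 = -181.60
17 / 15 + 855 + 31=13307 / 15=887.13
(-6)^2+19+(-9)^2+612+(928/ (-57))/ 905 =38584652/ 51585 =747.98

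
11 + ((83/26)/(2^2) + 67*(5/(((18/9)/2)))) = 36067/104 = 346.80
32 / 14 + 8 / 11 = 232 / 77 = 3.01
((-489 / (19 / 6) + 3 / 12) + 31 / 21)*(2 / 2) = -152.69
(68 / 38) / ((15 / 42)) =476 / 95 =5.01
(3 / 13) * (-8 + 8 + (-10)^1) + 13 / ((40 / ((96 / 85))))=-10722 / 5525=-1.94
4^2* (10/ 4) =40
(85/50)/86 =17/860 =0.02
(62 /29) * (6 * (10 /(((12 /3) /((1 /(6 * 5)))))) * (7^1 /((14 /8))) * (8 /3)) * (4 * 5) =19840 /87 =228.05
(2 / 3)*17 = 34 / 3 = 11.33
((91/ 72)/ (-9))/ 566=-91/ 366768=-0.00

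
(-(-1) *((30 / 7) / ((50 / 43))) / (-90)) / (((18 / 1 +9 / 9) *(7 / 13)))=-559 / 139650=-0.00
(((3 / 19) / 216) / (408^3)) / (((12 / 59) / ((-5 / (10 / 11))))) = -649 / 2229861187584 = -0.00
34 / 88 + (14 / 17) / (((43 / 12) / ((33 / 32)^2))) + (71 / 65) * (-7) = -469336761 / 66901120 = -7.02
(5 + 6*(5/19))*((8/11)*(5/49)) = 5000/10241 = 0.49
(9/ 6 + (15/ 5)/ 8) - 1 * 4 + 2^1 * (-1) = -33/ 8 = -4.12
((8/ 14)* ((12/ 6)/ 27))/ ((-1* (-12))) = 2/ 567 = 0.00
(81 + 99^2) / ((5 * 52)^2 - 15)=9882 / 67585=0.15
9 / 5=1.80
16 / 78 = 8 / 39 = 0.21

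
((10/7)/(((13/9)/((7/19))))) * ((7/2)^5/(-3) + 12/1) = -234825/3952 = -59.42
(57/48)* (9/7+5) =209/28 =7.46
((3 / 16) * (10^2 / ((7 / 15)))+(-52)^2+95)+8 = 79721 / 28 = 2847.18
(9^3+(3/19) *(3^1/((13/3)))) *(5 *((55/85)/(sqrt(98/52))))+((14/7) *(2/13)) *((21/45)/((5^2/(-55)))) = -308/975+9904950 *sqrt(26)/29393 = 1717.97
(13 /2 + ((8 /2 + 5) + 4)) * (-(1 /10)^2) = -39 /200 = -0.20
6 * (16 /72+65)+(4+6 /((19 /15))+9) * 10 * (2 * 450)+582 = 9154480 /57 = 160604.91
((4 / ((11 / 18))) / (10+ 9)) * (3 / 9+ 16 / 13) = 1464 / 2717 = 0.54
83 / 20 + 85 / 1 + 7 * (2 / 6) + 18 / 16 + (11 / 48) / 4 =92.67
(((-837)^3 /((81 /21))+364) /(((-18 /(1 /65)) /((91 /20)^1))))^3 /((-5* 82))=-503989603727917.00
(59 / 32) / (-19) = -59 / 608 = -0.10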